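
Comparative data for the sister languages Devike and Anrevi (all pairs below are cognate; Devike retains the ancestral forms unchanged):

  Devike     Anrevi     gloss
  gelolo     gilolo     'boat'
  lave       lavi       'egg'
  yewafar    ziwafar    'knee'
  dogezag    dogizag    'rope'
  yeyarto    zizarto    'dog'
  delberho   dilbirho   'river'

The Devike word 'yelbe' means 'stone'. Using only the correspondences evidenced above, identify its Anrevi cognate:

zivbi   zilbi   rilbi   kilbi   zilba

zilbi

yewafar ~ ziwafar, yeyarto ~ zizarto — Devike y corresponds to Anrevi z word-initially before a front vowel.
gelolo ~ gilolo, yewafar ~ ziwafar — Devike e corresponds to Anrevi i after a consonant, before a consonant other than r, m, n, p, b, f, v.
lave ~ lavi — Devike e corresponds to Anrevi i word-finally.
Applying these to Devike 'yelbe':
  yelbe → zelbe   (y→z word-initially before a front vowel)
  zelbe → zilbe   (e→i after a consonant, before a consonant other than r, m, n, p, b, f, v)
  zilbe → zilbi   (e→i word-finally)
So the Anrevi cognate is 'zilbi'.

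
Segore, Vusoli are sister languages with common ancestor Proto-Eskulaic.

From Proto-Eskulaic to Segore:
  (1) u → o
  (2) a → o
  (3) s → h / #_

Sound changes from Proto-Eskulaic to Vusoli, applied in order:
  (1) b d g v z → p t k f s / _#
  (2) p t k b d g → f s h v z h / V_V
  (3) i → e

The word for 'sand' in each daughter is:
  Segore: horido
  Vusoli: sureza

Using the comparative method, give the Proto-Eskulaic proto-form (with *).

*surida

Position 2: Segore has o, Vusoli has u. Vusoli preserves u here (none of its changes turn any other segment into u), so the proto-segment is *u.
Position 5: Segore has d, Vusoli has z. Segore preserves d here (none of its changes turn any other segment into d), so the proto-segment is *d.
Position 4: Segore has i, Vusoli has e. Segore preserves i here (none of its changes turn any other segment into i), so the proto-segment is *i.
Continuing position by position gives *surida; check it forward:
Segore: *surida > sorida > sorido > horido  (by vowel merger, vowel merger, debuccalisation)
Vusoli: start from *surida.
  rule 1: no change — surida
  rule 2 (intervocalic lenition): surida → suriza
  rule 3 (vowel merger): suriza → sureza
  ⇒ Vusoli sureza
Only *surida yields all of Segore horido, Vusoli sureza.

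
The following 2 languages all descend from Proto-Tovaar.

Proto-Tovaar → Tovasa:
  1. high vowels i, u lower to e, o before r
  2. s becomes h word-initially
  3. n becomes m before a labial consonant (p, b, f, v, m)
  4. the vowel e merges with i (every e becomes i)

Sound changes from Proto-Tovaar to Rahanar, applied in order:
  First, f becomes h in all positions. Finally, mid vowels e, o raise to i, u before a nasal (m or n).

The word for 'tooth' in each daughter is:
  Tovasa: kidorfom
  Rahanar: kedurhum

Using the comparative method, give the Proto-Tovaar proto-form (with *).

Position 4: Tovasa has o, Rahanar has u. Taking the neighbouring segments as reconstructed: Tovasa o could go back to *o or *u; Rahanar u can only go back to *u — the one source consistent with every daughter is *u.
Position 7: Tovasa has o, Rahanar has u. Taking the neighbouring segments as reconstructed: Tovasa o can only go back to *o; Rahanar u could go back to *o or *u — the one source consistent with every daughter is *o.
Position 6: Tovasa has f, Rahanar has h. Tovasa preserves f here (none of its changes turn any other segment into f), so the proto-segment is *f.
Verify the candidate proto-form against each daughter:
Tovasa: *kedurfom
  kedurfom → kedorfom   [pre-rhotic lowering]
  kedorfom (rule 2 does not apply)
  kedorfom (rule 3 does not apply)
  kedorfom → kidorfom   [vowel merger]
  giving Tovasa kidorfom.
Rahanar: start from *kedurfom.
  rule 1 (unconditioned shift): kedurfom → kedurhom
  rule 2 (pre-nasal raising): kedurhom → kedurhum
  ⇒ Rahanar kedurhum
*kedurfom is the unique common source.

*kedurfom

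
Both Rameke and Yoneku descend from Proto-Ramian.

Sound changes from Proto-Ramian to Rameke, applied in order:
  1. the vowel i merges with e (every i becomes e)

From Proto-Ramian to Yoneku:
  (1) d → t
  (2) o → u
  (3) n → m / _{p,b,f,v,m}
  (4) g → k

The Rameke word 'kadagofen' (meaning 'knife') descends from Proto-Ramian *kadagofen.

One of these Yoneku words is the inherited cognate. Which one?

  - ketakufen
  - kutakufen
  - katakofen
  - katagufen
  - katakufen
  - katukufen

katakufen

Yoneku: *kadagofen
  kadagofen → katagofen   [unconditioned shift]
  katagofen → katagufen   [vowel merger]
  katagufen (rule 3 does not apply)
  katagufen → katakufen   [unconditioned shift]
  giving Yoneku katakufen.
Only 'katakufen' matches the regular Yoneku development of *kadagofen.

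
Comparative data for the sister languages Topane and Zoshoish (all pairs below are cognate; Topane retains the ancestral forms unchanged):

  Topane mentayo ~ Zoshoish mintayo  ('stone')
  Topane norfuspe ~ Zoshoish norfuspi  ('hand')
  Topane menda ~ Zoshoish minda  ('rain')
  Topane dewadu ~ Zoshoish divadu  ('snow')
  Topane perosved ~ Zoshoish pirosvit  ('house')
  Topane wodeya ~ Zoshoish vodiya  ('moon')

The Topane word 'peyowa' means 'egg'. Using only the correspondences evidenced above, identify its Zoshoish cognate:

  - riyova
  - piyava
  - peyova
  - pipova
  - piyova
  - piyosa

dewadu ~ divadu, perosved ~ pirosvit — Topane e corresponds to Zoshoish i after a consonant, before a consonant other than r, m, n, p, b, f, v.
dewadu ~ divadu — Topane w corresponds to Zoshoish v between vowels (before a back vowel).
Applying these to Topane 'peyowa':
  peyowa → piyowa   (e→i after a consonant, before a consonant other than r, m, n, p, b, f, v)
  piyowa → piyova   (w→v between vowels (before a back vowel))
So the Zoshoish cognate is 'piyova'.

piyova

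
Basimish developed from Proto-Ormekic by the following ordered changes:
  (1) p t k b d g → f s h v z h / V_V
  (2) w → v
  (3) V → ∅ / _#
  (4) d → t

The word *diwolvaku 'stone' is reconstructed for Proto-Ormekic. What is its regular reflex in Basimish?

tivolvah

Basimish: start from *diwolvaku.
  rule 1 (intervocalic lenition): diwolvaku → diwolvahu
  rule 2 (unconditioned shift): diwolvahu → divolvahu
  rule 3 (apocope): divolvahu → divolvah
  rule 4 (unconditioned shift): divolvah → tivolvah
  ⇒ Basimish tivolvah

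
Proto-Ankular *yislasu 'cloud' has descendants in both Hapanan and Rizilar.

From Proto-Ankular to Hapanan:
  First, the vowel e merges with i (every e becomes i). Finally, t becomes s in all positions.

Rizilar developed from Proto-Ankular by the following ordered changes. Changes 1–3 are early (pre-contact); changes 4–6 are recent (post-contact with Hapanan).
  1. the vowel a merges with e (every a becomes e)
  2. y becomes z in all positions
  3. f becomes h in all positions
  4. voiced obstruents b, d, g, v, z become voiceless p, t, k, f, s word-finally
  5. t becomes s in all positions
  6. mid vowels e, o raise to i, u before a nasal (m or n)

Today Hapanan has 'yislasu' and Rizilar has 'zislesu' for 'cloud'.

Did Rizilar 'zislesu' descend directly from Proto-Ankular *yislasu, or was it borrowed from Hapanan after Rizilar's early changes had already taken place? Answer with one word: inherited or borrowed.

inherited

If inherited, *yislasu would pass through all of Rizilar's changes:
Rizilar: start from *yislasu.
  rule 1 (vowel merger): yislasu → yislesu
  rule 2 (unconditioned shift): yislesu → zislesu
  rule 3: no change — zislesu
  rule 4: no change — zislesu
  rule 5: no change — zislesu
  rule 6: no change — zislesu
  ⇒ Rizilar zislesu
If borrowed from Hapanan 'yislasu' after the early changes, it would undergo only the recent ones:
  rule 4 (final devoicing): no change (yislasu)
  rule 5 (unconditioned shift): no change (yislasu)
  rule 6 (pre-nasal raising): no change (yislasu)
  ⇒ as a loan: yislasu
Rizilar 'zislesu' matches the inherited outcome exactly, so it is an inherited cognate, not a loan.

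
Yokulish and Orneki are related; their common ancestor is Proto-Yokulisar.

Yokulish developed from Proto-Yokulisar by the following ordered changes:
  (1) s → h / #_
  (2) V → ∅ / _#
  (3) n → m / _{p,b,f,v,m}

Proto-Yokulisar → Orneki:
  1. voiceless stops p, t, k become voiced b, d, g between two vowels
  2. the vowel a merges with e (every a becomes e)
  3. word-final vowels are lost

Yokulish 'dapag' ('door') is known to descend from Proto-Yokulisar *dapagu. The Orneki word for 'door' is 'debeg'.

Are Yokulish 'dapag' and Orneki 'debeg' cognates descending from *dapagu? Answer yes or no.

Derive the expected Orneki reflex of *dapagu:
Orneki: *dapagu > dabagu > debegu > debeg  (by intervocalic voicing, vowel merger, apocope)
Orneki 'debeg' matches the regular reflex exactly, so the pair is cognate.

yes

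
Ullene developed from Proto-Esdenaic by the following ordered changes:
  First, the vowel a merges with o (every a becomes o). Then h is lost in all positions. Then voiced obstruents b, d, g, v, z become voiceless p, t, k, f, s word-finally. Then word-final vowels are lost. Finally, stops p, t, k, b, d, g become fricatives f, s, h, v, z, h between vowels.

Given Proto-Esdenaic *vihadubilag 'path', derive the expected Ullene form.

Ullene: *vihadubilag
  vihadubilag → vihodubilog   [vowel merger]
  vihodubilog → viodubilog   [h-loss]
  viodubilog → viodubilok   [final devoicing]
  viodubilok (rule 4 does not apply)
  viodubilok → viozuvilok   [intervocalic lenition]
  giving Ullene viozuvilok.

viozuvilok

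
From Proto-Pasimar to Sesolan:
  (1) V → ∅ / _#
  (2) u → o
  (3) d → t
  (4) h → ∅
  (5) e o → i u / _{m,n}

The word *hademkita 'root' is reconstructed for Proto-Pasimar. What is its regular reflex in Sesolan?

Sesolan: *hademkita
  hademkita → hademkit   [apocope]
  hademkit (rule 2 does not apply)
  hademkit → hatemkit   [unconditioned shift]
  hatemkit → atemkit   [h-loss]
  atemkit → atimkit   [pre-nasal raising]
  giving Sesolan atimkit.

atimkit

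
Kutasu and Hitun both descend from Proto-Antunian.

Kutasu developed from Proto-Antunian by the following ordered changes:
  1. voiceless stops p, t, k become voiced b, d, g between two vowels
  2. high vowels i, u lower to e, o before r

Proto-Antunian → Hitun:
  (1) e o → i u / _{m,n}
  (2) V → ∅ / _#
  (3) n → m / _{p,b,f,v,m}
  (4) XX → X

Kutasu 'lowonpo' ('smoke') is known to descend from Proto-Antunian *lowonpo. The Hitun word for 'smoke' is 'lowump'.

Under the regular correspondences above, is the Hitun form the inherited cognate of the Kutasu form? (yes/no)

Derive the expected Hitun reflex of *lowonpo:
Hitun: start from *lowonpo.
  rule 1 (pre-nasal raising): lowonpo → lowunpo
  rule 2 (apocope): lowunpo → lowunp
  rule 3 (nasal place assimilation): lowunp → lowump
  rule 4: no change — lowump
  ⇒ Hitun lowump
Hitun 'lowump' matches the regular reflex exactly, so the pair is cognate.

yes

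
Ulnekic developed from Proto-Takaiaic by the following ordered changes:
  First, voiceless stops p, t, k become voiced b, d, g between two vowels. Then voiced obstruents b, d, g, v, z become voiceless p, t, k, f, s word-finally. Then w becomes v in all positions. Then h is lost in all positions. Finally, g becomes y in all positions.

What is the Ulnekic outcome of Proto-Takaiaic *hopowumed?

obovumet

Ulnekic: *hopowumed > hobowumed > hobowumet > hobovumet > obovumet  (by intervocalic voicing, final devoicing, unconditioned shift, h-loss)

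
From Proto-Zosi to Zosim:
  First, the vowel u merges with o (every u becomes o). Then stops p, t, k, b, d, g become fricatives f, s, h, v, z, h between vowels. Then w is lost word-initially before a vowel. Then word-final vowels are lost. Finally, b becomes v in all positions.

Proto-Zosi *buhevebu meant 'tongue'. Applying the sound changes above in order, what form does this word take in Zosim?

vohevev

Zosim: *buhevebu > bohevebo > bohevevo > bohevev > vohevev  (by vowel merger, intervocalic lenition, apocope, unconditioned shift)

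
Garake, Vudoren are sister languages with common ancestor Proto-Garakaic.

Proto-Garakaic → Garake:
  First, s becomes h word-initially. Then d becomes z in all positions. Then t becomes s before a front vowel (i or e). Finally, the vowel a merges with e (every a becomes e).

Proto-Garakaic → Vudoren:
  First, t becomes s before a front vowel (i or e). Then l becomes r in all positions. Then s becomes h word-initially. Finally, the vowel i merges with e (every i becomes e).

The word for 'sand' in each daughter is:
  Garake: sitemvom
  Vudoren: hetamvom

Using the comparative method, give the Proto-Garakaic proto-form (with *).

Position 1: Garake has s, Vudoren has h. Taking the neighbouring segments as reconstructed: Garake s can only go back to *t; Vudoren h could go back to *t or *s or *h — the one source consistent with every daughter is *t.
Position 4: Garake has e, Vudoren has a. Vudoren preserves a here (none of its changes turn any other segment into a), so the proto-segment is *a.
Position 2: Garake has i, Vudoren has e. Garake preserves i here (none of its changes turn any other segment into i), so the proto-segment is *i.
This points to *titamvom. Verify forward in each daughter:
Garake: *titamvom
  titamvom (rule 1 does not apply)
  titamvom (rule 2 does not apply)
  titamvom → sitamvom   [palatalisation]
  sitamvom → sitemvom   [vowel merger]
  giving Garake sitemvom.
Vudoren: *titamvom > sitamvom > hitamvom > hetamvom  (by palatalisation, debuccalisation, vowel merger)
*titamvom is the unique common source.

*titamvom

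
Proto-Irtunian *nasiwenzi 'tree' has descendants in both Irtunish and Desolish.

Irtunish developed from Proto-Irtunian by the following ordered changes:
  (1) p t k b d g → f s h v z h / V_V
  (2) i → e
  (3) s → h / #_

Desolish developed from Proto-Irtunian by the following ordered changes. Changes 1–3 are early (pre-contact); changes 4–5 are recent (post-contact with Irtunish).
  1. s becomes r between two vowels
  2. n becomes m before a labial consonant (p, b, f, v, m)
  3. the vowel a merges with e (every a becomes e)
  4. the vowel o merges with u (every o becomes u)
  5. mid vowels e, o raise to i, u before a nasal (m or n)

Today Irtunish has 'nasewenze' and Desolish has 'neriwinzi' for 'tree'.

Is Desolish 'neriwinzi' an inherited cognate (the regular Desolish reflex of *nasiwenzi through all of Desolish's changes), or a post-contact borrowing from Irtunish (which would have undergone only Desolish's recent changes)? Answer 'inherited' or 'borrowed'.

inherited

If inherited, *nasiwenzi would pass through all of Desolish's changes:
Desolish: start from *nasiwenzi.
  rule 1 (rhotacism): nasiwenzi → nariwenzi
  rule 2: no change — nariwenzi
  rule 3 (vowel merger): nariwenzi → neriwenzi
  rule 4: no change — neriwenzi
  rule 5 (pre-nasal raising): neriwenzi → neriwinzi
  ⇒ Desolish neriwinzi
If borrowed from Irtunish 'nasewenze' after the early changes, it would undergo only the recent ones:
  rule 4 (vowel merger): no change (nasewenze)
  rule 5 (pre-nasal raising): nasewenze → nasewinze
  ⇒ as a loan: nasewinze
Desolish 'neriwinzi' matches the inherited outcome exactly, so it is an inherited cognate, not a loan.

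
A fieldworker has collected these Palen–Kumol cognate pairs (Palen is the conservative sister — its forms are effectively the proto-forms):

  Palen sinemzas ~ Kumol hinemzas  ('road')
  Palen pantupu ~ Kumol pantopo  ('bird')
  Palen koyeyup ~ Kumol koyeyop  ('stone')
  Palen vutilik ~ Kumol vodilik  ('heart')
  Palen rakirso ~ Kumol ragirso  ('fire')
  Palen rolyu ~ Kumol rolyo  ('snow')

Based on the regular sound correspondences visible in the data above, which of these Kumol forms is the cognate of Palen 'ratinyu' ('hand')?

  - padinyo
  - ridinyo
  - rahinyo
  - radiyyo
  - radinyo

radinyo

vutilik ~ vodilik — Palen t corresponds to Kumol d between vowels (before a front vowel).
pantupu ~ pantopo, rolyu ~ rolyo — Palen u corresponds to Kumol o word-finally.
Applying these to Palen 'ratinyu':
  ratinyu → radinyu   (t→d between vowels (before a front vowel))
  radinyu → radinyo   (u→o word-finally)
So the Kumol cognate is 'radinyo'.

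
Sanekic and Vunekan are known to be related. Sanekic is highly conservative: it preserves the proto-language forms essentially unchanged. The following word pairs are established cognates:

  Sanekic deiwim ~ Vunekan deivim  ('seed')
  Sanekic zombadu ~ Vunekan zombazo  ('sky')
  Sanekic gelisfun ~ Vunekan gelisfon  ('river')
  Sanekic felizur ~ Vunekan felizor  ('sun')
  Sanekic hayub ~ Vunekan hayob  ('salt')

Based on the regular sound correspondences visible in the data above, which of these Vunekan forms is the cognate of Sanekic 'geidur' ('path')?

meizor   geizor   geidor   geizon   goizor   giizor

geizor

zombadu ~ zombazo — Sanekic d corresponds to Vunekan z between vowels (before a back vowel).
felizur ~ felizor — Sanekic u corresponds to Vunekan o after a consonant, before r.
Applying these to Sanekic 'geidur':
  geidur → geizur   (d→z between vowels (before a back vowel))
  geizur → geizor   (u→o after a consonant, before r)
So the Vunekan cognate is 'geizor'.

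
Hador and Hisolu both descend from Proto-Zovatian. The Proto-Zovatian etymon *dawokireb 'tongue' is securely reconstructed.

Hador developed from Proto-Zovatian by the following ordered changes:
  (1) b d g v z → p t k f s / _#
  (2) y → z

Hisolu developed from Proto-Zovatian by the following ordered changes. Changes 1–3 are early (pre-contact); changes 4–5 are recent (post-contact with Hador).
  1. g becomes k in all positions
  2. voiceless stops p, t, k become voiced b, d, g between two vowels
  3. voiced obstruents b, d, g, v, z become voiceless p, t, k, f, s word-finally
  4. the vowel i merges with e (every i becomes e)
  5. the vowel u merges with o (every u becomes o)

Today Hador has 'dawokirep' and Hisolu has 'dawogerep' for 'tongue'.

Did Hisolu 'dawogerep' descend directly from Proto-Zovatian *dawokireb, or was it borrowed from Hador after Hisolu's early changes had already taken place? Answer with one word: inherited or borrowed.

inherited

If inherited, *dawokireb would pass through all of Hisolu's changes:
Hisolu: *dawokireb > dawogireb > dawogirep > dawogerep  (by intervocalic voicing, final devoicing, vowel merger)
If borrowed from Hador 'dawokirep' after the early changes, it would undergo only the recent ones:
  rule 4 (vowel merger): dawokirep → dawokerep
  rule 5 (vowel merger): no change (dawokerep)
  ⇒ as a loan: dawokerep
Hisolu 'dawogerep' matches the inherited outcome exactly, so it is an inherited cognate, not a loan.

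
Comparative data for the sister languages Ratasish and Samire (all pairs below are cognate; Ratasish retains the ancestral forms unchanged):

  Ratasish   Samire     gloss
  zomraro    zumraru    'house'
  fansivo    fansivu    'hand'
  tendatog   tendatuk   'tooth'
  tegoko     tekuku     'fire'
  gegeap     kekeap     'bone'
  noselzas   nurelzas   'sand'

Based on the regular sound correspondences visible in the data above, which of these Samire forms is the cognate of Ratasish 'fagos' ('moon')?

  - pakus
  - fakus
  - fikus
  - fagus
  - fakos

fakus

tegoko ~ tekuku — Ratasish g corresponds to Samire k between vowels (before a back vowel).
tendatog ~ tendatuk, tegoko ~ tekuku — Ratasish o corresponds to Samire u after a consonant, before a consonant other than r, m, n, p, b, f, v.
Applying these to Ratasish 'fagos':
  fagos → fakos   (g→k between vowels (before a back vowel))
  fakos → fakus   (o→u after a consonant, before a consonant other than r, m, n, p, b, f, v)
So the Samire cognate is 'fakus'.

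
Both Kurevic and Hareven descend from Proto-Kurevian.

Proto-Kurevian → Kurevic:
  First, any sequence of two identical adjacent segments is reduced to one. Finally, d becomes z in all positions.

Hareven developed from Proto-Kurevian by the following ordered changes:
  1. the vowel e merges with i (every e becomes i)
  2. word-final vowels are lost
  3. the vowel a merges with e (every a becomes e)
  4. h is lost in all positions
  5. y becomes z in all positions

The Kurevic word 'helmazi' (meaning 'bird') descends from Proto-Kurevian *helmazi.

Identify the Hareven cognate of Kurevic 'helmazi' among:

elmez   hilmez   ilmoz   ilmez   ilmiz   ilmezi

ilmez

Hareven: *helmazi > hilmazi > hilmaz > hilmez > ilmez  (by vowel merger, apocope, vowel merger, h-loss)
Only 'ilmez' matches the regular Hareven development of *helmazi.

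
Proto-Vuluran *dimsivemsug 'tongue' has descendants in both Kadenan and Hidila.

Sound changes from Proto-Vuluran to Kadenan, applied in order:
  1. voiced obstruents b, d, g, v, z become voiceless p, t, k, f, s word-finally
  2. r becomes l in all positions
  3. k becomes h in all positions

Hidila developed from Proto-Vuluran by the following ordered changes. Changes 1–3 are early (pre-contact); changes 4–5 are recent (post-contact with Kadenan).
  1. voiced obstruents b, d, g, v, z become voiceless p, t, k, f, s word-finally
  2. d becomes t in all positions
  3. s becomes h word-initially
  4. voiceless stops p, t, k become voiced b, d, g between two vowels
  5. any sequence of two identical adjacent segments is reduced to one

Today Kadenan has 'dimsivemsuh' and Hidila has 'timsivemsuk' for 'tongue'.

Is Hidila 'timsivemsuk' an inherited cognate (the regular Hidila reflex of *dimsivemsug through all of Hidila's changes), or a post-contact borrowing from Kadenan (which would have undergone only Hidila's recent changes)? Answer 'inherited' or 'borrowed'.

inherited

If inherited, *dimsivemsug would pass through all of Hidila's changes:
Hidila: *dimsivemsug
  dimsivemsug → dimsivemsuk   [final devoicing]
  dimsivemsuk → timsivemsuk   [unconditioned shift]
  timsivemsuk (rule 3 does not apply)
  timsivemsuk (rule 4 does not apply)
  timsivemsuk (rule 5 does not apply)
  giving Hidila timsivemsuk.
If borrowed from Kadenan 'dimsivemsuh' after the early changes, it would undergo only the recent ones:
  rule 4 (intervocalic voicing): no change (dimsivemsuh)
  rule 5 (degemination): no change (dimsivemsuh)
  ⇒ as a loan: dimsivemsuh
Hidila 'timsivemsuk' matches the inherited outcome exactly, so it is an inherited cognate, not a loan.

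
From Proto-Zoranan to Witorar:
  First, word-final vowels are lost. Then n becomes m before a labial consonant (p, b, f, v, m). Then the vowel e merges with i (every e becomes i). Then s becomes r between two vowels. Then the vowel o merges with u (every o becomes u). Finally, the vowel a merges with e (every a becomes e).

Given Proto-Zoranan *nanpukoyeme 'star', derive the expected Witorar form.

nempukuyim

Witorar: *nanpukoyeme
  nanpukoyeme → nanpukoyem   [apocope]
  nanpukoyem → nampukoyem   [nasal place assimilation]
  nampukoyem → nampukoyim   [vowel merger]
  nampukoyim (rule 4 does not apply)
  nampukoyim → nampukuyim   [vowel merger]
  nampukuyim → nempukuyim   [vowel merger]
  giving Witorar nempukuyim.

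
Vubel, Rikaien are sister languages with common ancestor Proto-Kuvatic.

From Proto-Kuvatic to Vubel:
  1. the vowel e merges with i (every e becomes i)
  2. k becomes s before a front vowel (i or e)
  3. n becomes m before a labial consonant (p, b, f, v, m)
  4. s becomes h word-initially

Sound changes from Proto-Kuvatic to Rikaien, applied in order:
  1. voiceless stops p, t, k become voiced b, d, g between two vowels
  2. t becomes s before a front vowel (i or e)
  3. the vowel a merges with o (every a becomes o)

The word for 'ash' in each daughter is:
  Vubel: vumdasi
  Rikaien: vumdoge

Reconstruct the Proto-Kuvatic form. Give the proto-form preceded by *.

Position 6: Vubel has s, Rikaien has g. Taking the neighbouring segments as reconstructed: Vubel s could go back to *k or *s; Rikaien g could go back to *k or *g — the one source consistent with every daughter is *k.
Position 7: Vubel has i, Rikaien has e. Rikaien preserves e here (none of its changes turn any other segment into e), so the proto-segment is *e.
This points to *vumdake. Verify forward in each daughter:
Vubel: start from *vumdake.
  rule 1 (vowel merger): vumdake → vumdaki
  rule 2 (palatalisation): vumdaki → vumdasi
  rule 3: no change — vumdasi
  rule 4: no change — vumdasi
  ⇒ Vubel vumdasi
Rikaien: *vumdake > vumdage > vumdoge  (by intervocalic voicing, vowel merger)
Only *vumdake yields all of Vubel vumdasi, Rikaien vumdoge.

*vumdake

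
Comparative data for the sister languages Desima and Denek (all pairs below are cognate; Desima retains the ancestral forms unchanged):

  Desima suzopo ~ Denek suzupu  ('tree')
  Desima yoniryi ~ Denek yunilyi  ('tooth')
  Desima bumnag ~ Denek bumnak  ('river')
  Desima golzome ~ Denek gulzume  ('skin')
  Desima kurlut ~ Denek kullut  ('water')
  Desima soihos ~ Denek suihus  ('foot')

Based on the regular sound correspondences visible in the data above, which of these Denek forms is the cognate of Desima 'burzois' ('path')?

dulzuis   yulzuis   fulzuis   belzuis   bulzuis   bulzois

yoniryi ~ yunilyi, kurlut ~ kullut — Desima r corresponds to Denek l after a vowel, before a consonant other than r, m, n, p, b, f, v.
soihos ~ suihus — Desima o corresponds to Denek u after a consonant, before a front vowel.
Applying these to Desima 'burzois':
  burzois → bulzois   (r→l after a vowel, before a consonant other than r, m, n, p, b, f, v)
  bulzois → bulzuis   (o→u after a consonant, before a front vowel)
So the Denek cognate is 'bulzuis'.

bulzuis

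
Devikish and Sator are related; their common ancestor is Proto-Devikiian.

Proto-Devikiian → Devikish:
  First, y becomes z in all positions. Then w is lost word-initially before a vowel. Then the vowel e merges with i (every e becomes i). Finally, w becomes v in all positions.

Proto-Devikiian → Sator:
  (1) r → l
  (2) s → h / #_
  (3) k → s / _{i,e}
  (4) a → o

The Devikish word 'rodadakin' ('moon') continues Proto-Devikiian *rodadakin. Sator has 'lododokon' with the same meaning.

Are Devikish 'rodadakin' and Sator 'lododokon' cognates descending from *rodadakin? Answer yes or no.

no

Derive the expected Sator reflex of *rodadakin:
Sator: *rodadakin > lodadakin > lodadasin > lododosin  (by unconditioned shift, palatalisation, vowel merger)
The regular Sator reflex would be 'lododosin', but the attested form is 'lododokon'. The correspondence is irregular, so they are not cognates (the Sator form has a different source).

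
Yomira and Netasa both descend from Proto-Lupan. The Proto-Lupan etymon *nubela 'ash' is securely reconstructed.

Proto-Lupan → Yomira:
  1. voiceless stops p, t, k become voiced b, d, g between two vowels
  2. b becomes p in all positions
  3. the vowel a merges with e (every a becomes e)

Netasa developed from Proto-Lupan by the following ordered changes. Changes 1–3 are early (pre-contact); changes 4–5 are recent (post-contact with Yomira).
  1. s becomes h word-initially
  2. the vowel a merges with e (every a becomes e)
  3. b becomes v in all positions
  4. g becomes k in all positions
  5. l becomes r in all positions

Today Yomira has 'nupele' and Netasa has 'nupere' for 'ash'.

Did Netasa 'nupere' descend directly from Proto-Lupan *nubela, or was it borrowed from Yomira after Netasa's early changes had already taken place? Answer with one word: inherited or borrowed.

borrowed

If inherited, *nubela would pass through all of Netasa's changes:
Netasa: start from *nubela.
  rule 1: no change — nubela
  rule 2 (vowel merger): nubela → nubele
  rule 3 (unconditioned shift): nubele → nuvele
  rule 4: no change — nuvele
  rule 5 (unconditioned shift): nuvele → nuvere
  ⇒ Netasa nuvere
If borrowed from Yomira 'nupele' after the early changes, it would undergo only the recent ones:
  rule 4 (unconditioned shift): no change (nupele)
  rule 5 (unconditioned shift): nupele → nupere
  ⇒ as a loan: nupere
Netasa 'nupere' matches the loan outcome 'nupere', not the inherited 'nuvere' — it skipped the early Netasa changes, so it was borrowed from Yomira.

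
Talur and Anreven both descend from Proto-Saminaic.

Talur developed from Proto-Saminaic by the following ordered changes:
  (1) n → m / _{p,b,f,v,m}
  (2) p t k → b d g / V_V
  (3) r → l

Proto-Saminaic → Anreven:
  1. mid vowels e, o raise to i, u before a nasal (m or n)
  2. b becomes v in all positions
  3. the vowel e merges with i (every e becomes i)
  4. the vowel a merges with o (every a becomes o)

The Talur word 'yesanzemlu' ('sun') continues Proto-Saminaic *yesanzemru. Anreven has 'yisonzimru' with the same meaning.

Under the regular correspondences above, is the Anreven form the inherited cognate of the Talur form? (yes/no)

yes

Derive the expected Anreven reflex of *yesanzemru:
Anreven: start from *yesanzemru.
  rule 1 (pre-nasal raising): yesanzemru → yesanzimru
  rule 2: no change — yesanzimru
  rule 3 (vowel merger): yesanzimru → yisanzimru
  rule 4 (vowel merger): yisanzimru → yisonzimru
  ⇒ Anreven yisonzimru
Anreven 'yisonzimru' matches the regular reflex exactly, so the pair is cognate.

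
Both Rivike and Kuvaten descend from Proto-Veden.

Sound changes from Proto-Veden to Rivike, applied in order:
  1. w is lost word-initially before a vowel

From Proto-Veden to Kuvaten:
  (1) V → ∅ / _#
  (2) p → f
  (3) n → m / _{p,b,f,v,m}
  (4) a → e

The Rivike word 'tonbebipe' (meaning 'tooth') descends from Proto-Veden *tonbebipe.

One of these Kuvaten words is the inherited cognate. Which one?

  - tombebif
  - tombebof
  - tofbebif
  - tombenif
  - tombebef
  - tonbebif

Kuvaten: start from *tonbebipe.
  rule 1 (apocope): tonbebipe → tonbebip
  rule 2 (unconditioned shift): tonbebip → tonbebif
  rule 3 (nasal place assimilation): tonbebif → tombebif
  rule 4: no change — tombebif
  ⇒ Kuvaten tombebif

tombebif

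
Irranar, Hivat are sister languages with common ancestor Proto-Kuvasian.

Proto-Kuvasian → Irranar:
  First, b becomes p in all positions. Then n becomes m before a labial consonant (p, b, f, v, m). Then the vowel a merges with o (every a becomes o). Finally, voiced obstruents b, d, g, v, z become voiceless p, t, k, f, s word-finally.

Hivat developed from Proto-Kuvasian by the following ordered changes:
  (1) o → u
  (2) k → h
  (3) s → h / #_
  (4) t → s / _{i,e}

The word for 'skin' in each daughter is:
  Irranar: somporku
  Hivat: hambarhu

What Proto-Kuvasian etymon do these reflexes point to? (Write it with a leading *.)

*sambarku

Position 5: Irranar has o, Hivat has a. Hivat preserves a here (none of its changes turn any other segment into a), so the proto-segment is *a.
Position 7: Irranar has k, Hivat has h. Taking the neighbouring segments as reconstructed: Irranar k can only go back to *k; Hivat h could go back to *k or *h — the one source consistent with every daughter is *k.
Position 4: Irranar has p, Hivat has b. Hivat preserves b here (none of its changes turn any other segment into b), so the proto-segment is *b.
This points to *sambarku. Verify forward in each daughter:
Irranar: *sambarku > samparku > somporku  (by unconditioned shift, vowel merger)
Hivat: *sambarku > sambarhu > hambarhu  (by unconditioned shift, debuccalisation)
Only *sambarku yields all of Irranar somporku, Hivat hambarhu.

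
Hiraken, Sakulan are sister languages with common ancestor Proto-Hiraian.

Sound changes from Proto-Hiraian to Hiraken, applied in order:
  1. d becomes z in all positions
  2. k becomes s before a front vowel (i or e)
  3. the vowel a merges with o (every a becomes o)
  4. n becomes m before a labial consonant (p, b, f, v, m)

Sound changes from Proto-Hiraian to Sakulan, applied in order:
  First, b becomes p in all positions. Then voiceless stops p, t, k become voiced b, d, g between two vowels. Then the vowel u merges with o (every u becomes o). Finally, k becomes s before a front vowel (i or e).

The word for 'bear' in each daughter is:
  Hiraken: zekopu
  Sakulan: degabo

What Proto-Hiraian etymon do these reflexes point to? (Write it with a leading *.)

Position 3: Hiraken has k, Sakulan has g. Hiraken preserves k here (none of its changes turn any other segment into k), so the proto-segment is *k.
Position 1: Hiraken has z, Sakulan has d. Taking the neighbouring segments as reconstructed: Hiraken z could go back to *d or *z; Sakulan d can only go back to *d — the one source consistent with every daughter is *d.
Continuing position by position gives *dekapu; check it forward:
Hiraken: start from *dekapu.
  rule 1 (unconditioned shift): dekapu → zekapu
  rule 2: no change — zekapu
  rule 3 (vowel merger): zekapu → zekopu
  rule 4: no change — zekopu
  ⇒ Hiraken zekopu
Sakulan: start from *dekapu.
  rule 1: no change — dekapu
  rule 2 (intervocalic voicing): dekapu → degabu
  rule 3 (vowel merger): degabu → degabo
  rule 4: no change — degabo
  ⇒ Sakulan degabo
No other proto-form is consistent with every reflex, so the reconstruction is *dekapu.

*dekapu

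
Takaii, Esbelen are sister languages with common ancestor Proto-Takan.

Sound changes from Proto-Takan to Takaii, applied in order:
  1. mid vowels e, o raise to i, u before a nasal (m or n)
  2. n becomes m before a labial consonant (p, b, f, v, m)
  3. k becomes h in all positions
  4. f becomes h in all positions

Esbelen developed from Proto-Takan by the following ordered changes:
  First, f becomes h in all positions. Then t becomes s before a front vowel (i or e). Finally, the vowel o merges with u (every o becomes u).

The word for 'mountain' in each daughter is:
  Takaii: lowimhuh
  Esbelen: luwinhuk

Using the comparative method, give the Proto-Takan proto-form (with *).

*lowinfuk

Position 2: Takaii has o, Esbelen has u. Takaii preserves o here (none of its changes turn any other segment into o), so the proto-segment is *o.
Position 5: Takaii has m, Esbelen has n. Esbelen preserves n here (none of its changes turn any other segment into n), so the proto-segment is *n.
Position 6: Takaii has h, Esbelen has h. Taking the neighbouring segments as reconstructed: Takaii h can only go back to *f; Esbelen h could go back to *f or *h — the one source consistent with every daughter is *f.
This points to *lowinfuk. Verify forward in each daughter:
Takaii: *lowinfuk
  lowinfuk (rule 1 does not apply)
  lowinfuk → lowimfuk   [nasal place assimilation]
  lowimfuk → lowimfuh   [unconditioned shift]
  lowimfuh → lowimhuh   [unconditioned shift]
  giving Takaii lowimhuh.
Esbelen: *lowinfuk
  lowinfuk → lowinhuk   [unconditioned shift]
  lowinhuk (rule 2 does not apply)
  lowinhuk → luwinhuk   [vowel merger]
  giving Esbelen luwinhuk.
*lowinfuk is the unique common source.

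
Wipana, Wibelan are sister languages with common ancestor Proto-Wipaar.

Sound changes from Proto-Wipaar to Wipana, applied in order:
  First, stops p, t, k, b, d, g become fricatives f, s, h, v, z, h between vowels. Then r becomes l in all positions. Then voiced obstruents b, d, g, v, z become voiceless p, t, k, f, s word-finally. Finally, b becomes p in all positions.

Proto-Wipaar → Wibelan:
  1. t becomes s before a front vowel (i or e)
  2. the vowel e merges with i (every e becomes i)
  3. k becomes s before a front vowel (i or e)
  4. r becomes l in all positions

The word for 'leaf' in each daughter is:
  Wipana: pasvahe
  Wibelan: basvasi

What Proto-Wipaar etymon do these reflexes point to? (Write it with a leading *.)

*basvake

Position 1: Wipana has p, Wibelan has b. Wibelan preserves b here (none of its changes turn any other segment into b), so the proto-segment is *b.
Position 7: Wipana has e, Wibelan has i. Wipana preserves e here (none of its changes turn any other segment into e), so the proto-segment is *e.
Position 6: Wipana has h, Wibelan has s. Taking the neighbouring segments as reconstructed: Wipana h could go back to *k or *g or *h; Wibelan s could go back to *t or *k or *s — the one source consistent with every daughter is *k.
This points to *basvake. Verify forward in each daughter:
Wipana: *basvake > basvahe > pasvahe  (by intervocalic lenition, unconditioned shift)
Wibelan: *basvake
  basvake (rule 1 does not apply)
  basvake → basvaki   [vowel merger]
  basvaki → basvasi   [palatalisation]
  basvasi (rule 4 does not apply)
  giving Wibelan basvasi.
Only *basvake yields all of Wipana pasvahe, Wibelan basvasi.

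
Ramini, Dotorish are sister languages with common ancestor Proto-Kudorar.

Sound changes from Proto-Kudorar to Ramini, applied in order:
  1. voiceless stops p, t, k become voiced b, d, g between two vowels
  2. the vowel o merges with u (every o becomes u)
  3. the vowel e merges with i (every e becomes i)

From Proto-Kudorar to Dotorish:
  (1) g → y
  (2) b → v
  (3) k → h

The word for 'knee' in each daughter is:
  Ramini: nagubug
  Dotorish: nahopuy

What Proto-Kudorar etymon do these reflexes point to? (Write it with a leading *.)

*nakopug

Position 4: Ramini has u, Dotorish has o. Dotorish preserves o here (none of its changes turn any other segment into o), so the proto-segment is *o.
Position 3: Ramini has g, Dotorish has h. Taking the neighbouring segments as reconstructed: Ramini g could go back to *k or *g; Dotorish h could go back to *k or *h — the one source consistent with every daughter is *k.
Position 7: Ramini has g, Dotorish has y. Taking the neighbouring segments as reconstructed: Ramini g can only go back to *g; Dotorish y could go back to *g or *y — the one source consistent with every daughter is *g.
Continuing position by position gives *nakopug; check it forward:
Ramini: *nakopug
  nakopug → nagobug   [intervocalic voicing]
  nagobug → nagubug   [vowel merger]
  nagubug (rule 3 does not apply)
  giving Ramini nagubug.
Dotorish: *nakopug
  nakopug → nakopuy   [unconditioned shift]
  nakopuy (rule 2 does not apply)
  nakopuy → nahopuy   [unconditioned shift]
  giving Dotorish nahopuy.
*nakopug is the unique common source.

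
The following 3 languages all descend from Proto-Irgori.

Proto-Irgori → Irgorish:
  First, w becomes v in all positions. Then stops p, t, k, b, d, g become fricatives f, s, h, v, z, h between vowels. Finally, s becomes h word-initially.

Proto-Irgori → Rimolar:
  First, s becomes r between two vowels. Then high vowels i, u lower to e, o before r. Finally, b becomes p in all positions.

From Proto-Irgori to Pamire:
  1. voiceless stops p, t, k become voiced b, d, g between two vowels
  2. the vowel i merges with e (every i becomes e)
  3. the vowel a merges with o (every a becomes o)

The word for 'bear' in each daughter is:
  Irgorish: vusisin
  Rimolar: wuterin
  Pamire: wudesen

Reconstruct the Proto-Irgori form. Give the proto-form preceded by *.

Position 5: Irgorish has s, Rimolar has r, Pamire has s. Pamire preserves s here (none of its changes turn any other segment into s), so the proto-segment is *s.
Position 4: Irgorish has i, Rimolar has e, Pamire has e. Irgorish preserves i here (none of its changes turn any other segment into i), so the proto-segment is *i.
Position 3: Irgorish has s, Rimolar has t, Pamire has d. Rimolar preserves t here (none of its changes turn any other segment into t), so the proto-segment is *t.
Continuing position by position gives *wutisin; check it forward:
Irgorish: *wutisin
  wutisin → vutisin   [unconditioned shift]
  vutisin → vusisin   [intervocalic lenition]
  vusisin (rule 3 does not apply)
  giving Irgorish vusisin.
Rimolar: start from *wutisin.
  rule 1 (rhotacism): wutisin → wutirin
  rule 2 (pre-rhotic lowering): wutirin → wuterin
  rule 3: no change — wuterin
  ⇒ Rimolar wuterin
Pamire: *wutisin
  wutisin → wudisin   [intervocalic voicing]
  wudisin → wudesen   [vowel merger]
  wudesen (rule 3 does not apply)
  giving Pamire wudesen.
Only *wutisin yields all of Irgorish vusisin, Rimolar wuterin, Pamire wudesen.

*wutisin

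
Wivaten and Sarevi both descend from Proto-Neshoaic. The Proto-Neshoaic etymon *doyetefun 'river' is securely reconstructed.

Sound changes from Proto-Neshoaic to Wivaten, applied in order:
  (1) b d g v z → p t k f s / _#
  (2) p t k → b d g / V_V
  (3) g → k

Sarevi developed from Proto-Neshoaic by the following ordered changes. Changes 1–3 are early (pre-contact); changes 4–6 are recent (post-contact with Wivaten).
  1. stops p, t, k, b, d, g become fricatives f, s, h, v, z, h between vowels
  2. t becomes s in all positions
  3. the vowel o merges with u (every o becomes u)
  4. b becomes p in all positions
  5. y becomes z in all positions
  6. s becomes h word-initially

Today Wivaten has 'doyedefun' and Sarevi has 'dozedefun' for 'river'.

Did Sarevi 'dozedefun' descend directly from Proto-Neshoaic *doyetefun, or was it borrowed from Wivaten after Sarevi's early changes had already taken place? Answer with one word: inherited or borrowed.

If inherited, *doyetefun would pass through all of Sarevi's changes:
Sarevi: start from *doyetefun.
  rule 1 (intervocalic lenition): doyetefun → doyesefun
  rule 2: no change — doyesefun
  rule 3 (vowel merger): doyesefun → duyesefun
  rule 4: no change — duyesefun
  rule 5 (unconditioned shift): duyesefun → duzesefun
  rule 6: no change — duzesefun
  ⇒ Sarevi duzesefun
If borrowed from Wivaten 'doyedefun' after the early changes, it would undergo only the recent ones:
  rule 4 (unconditioned shift): no change (doyedefun)
  rule 5 (unconditioned shift): doyedefun → dozedefun
  rule 6 (debuccalisation): no change (dozedefun)
  ⇒ as a loan: dozedefun
Sarevi 'dozedefun' matches the loan outcome 'dozedefun', not the inherited 'duzesefun' — it skipped the early Sarevi changes, so it was borrowed from Wivaten.

borrowed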